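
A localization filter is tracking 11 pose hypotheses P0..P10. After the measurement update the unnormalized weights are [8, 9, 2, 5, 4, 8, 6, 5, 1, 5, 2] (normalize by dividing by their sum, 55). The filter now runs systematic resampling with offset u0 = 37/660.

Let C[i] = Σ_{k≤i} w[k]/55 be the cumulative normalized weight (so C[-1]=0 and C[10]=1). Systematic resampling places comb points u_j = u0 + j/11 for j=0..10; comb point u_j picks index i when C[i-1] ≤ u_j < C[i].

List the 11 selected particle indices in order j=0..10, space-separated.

0 1 1 2 3 5 5 6 7 9 10

C = [8/55, 17/55, 19/55, 24/55, 28/55, 36/55, 42/55, 47/55, 48/55, 53/55, 1]
j=0: u_0=37/660 ∈ [0, 8/55) → index 0
j=1: u_1=97/660 ∈ [8/55, 17/55) → index 1
j=2: u_2=157/660 ∈ [8/55, 17/55) → index 1
j=3: u_3=217/660 ∈ [17/55, 19/55) → index 2
j=4: u_4=277/660 ∈ [19/55, 24/55) → index 3
j=5: u_5=337/660 ∈ [28/55, 36/55) → index 5
j=6: u_6=397/660 ∈ [28/55, 36/55) → index 5
j=7: u_7=457/660 ∈ [36/55, 42/55) → index 6
j=8: u_8=47/60 ∈ [42/55, 47/55) → index 7
j=9: u_9=577/660 ∈ [48/55, 53/55) → index 9
j=10: u_10=637/660 ∈ [53/55, 1) → index 10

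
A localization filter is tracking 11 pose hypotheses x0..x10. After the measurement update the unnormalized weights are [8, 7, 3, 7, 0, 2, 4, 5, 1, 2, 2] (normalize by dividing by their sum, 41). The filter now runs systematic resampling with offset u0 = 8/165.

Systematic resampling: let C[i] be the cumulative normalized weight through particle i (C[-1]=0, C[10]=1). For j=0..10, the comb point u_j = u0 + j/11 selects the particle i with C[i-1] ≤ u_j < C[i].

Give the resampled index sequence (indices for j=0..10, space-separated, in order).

0 0 1 1 2 3 3 6 7 7 10

C = [8/41, 15/41, 18/41, 25/41, 25/41, 27/41, 31/41, 36/41, 37/41, 39/41, 1]
j=0: u_0=8/165 ∈ [0, 8/41) → index 0
j=1: u_1=23/165 ∈ [0, 8/41) → index 0
j=2: u_2=38/165 ∈ [8/41, 15/41) → index 1
j=3: u_3=53/165 ∈ [8/41, 15/41) → index 1
j=4: u_4=68/165 ∈ [15/41, 18/41) → index 2
j=5: u_5=83/165 ∈ [18/41, 25/41) → index 3
j=6: u_6=98/165 ∈ [18/41, 25/41) → index 3
j=7: u_7=113/165 ∈ [27/41, 31/41) → index 6
j=8: u_8=128/165 ∈ [31/41, 36/41) → index 7
j=9: u_9=13/15 ∈ [31/41, 36/41) → index 7
j=10: u_10=158/165 ∈ [39/41, 1) → index 10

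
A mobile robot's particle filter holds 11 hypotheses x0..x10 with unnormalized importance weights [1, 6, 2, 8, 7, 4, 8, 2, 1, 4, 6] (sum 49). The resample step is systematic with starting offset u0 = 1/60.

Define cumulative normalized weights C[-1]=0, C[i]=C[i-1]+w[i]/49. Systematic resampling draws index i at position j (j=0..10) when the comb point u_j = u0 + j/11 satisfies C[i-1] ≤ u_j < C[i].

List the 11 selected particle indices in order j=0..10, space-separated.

0 1 3 3 4 4 5 6 7 9 10

C = [1/49, 1/7, 9/49, 17/49, 24/49, 4/7, 36/49, 38/49, 39/49, 43/49, 1]
j=0: u_0=1/60 ∈ [0, 1/49) → index 0
j=1: u_1=71/660 ∈ [1/49, 1/7) → index 1
j=2: u_2=131/660 ∈ [9/49, 17/49) → index 3
j=3: u_3=191/660 ∈ [9/49, 17/49) → index 3
j=4: u_4=251/660 ∈ [17/49, 24/49) → index 4
j=5: u_5=311/660 ∈ [17/49, 24/49) → index 4
j=6: u_6=371/660 ∈ [24/49, 4/7) → index 5
j=7: u_7=431/660 ∈ [4/7, 36/49) → index 6
j=8: u_8=491/660 ∈ [36/49, 38/49) → index 7
j=9: u_9=551/660 ∈ [39/49, 43/49) → index 9
j=10: u_10=611/660 ∈ [43/49, 1) → index 10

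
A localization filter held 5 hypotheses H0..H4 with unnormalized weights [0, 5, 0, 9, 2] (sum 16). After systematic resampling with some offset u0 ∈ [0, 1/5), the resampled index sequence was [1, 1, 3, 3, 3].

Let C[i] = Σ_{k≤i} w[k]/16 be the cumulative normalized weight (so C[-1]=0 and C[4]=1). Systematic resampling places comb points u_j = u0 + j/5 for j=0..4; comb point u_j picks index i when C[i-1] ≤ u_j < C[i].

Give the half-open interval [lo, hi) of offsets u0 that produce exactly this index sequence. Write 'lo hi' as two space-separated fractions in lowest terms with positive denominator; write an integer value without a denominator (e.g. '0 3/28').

C = [0, 5/16, 5/16, 7/8, 1]
j=0 picked index 1: u0 ∈ [0, 5/16)
j=1 picked index 1: u0 ∈ [-1/5, 9/80)
j=2 picked index 3: u0 ∈ [-7/80, 19/40)
j=3 picked index 3: u0 ∈ [-23/80, 11/40)
j=4 picked index 3: u0 ∈ [-39/80, 3/40)
intersection: [0, 3/40)

0 3/40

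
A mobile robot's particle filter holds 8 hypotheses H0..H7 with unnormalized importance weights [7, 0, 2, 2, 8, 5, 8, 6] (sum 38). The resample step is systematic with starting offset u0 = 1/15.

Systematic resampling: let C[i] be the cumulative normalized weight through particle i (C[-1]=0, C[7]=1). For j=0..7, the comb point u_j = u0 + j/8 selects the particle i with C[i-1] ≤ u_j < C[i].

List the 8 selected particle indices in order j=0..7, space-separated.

C = [7/38, 7/38, 9/38, 11/38, 1/2, 12/19, 16/19, 1]
j=0: u_0=1/15 ∈ [0, 7/38) → index 0
j=1: u_1=23/120 ∈ [7/38, 9/38) → index 2
j=2: u_2=19/60 ∈ [11/38, 1/2) → index 4
j=3: u_3=53/120 ∈ [11/38, 1/2) → index 4
j=4: u_4=17/30 ∈ [1/2, 12/19) → index 5
j=5: u_5=83/120 ∈ [12/19, 16/19) → index 6
j=6: u_6=49/60 ∈ [12/19, 16/19) → index 6
j=7: u_7=113/120 ∈ [16/19, 1) → index 7

0 2 4 4 5 6 6 7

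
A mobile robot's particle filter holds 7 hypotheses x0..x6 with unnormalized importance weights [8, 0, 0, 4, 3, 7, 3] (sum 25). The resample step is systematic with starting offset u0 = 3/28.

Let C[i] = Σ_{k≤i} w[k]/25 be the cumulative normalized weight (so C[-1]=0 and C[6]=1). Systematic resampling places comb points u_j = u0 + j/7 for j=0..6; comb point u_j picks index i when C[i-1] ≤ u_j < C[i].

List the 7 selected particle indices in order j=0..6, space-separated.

C = [8/25, 8/25, 8/25, 12/25, 3/5, 22/25, 1]
j=0: u_0=3/28 ∈ [0, 8/25) → index 0
j=1: u_1=1/4 ∈ [0, 8/25) → index 0
j=2: u_2=11/28 ∈ [8/25, 12/25) → index 3
j=3: u_3=15/28 ∈ [12/25, 3/5) → index 4
j=4: u_4=19/28 ∈ [3/5, 22/25) → index 5
j=5: u_5=23/28 ∈ [3/5, 22/25) → index 5
j=6: u_6=27/28 ∈ [22/25, 1) → index 6

0 0 3 4 5 5 6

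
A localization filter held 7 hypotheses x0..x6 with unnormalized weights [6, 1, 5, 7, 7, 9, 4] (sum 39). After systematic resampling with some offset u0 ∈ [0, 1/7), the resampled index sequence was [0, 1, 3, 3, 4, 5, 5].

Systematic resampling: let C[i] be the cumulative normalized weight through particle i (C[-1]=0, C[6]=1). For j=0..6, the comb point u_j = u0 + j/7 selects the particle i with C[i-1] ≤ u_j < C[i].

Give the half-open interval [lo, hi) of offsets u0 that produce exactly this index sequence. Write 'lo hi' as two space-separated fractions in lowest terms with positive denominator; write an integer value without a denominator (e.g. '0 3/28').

C = [2/13, 7/39, 4/13, 19/39, 2/3, 35/39, 1]
j=0 picked index 0: u0 ∈ [0, 2/13)
j=1 picked index 1: u0 ∈ [1/91, 10/273)
j=2 picked index 3: u0 ∈ [2/91, 55/273)
j=3 picked index 3: u0 ∈ [-11/91, 16/273)
j=4 picked index 4: u0 ∈ [-23/273, 2/21)
j=5 picked index 5: u0 ∈ [-1/21, 50/273)
j=6 picked index 5: u0 ∈ [-4/21, 11/273)
intersection: [2/91, 10/273)

2/91 10/273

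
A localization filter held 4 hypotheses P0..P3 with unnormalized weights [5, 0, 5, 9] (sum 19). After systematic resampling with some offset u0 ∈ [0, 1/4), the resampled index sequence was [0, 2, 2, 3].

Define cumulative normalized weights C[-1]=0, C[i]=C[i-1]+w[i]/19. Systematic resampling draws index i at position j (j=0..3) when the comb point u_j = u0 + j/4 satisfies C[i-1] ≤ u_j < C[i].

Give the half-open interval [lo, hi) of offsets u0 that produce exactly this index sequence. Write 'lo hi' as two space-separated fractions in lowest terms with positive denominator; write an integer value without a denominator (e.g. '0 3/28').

1/76 1/38

C = [5/19, 5/19, 10/19, 1]
j=0 picked index 0: u0 ∈ [0, 5/19)
j=1 picked index 2: u0 ∈ [1/76, 21/76)
j=2 picked index 2: u0 ∈ [-9/38, 1/38)
j=3 picked index 3: u0 ∈ [-17/76, 1/4)
intersection: [1/76, 1/38)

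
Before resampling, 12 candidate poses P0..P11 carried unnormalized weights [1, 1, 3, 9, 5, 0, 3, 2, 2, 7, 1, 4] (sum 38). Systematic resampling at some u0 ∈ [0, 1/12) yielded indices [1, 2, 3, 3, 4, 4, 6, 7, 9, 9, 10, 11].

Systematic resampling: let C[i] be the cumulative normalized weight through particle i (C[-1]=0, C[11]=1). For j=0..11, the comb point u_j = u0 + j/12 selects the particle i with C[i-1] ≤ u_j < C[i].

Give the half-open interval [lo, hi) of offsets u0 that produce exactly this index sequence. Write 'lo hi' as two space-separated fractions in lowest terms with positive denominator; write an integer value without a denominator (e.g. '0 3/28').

C = [1/38, 1/19, 5/38, 7/19, 1/2, 1/2, 11/19, 12/19, 13/19, 33/38, 17/19, 1]
j=0 picked index 1: u0 ∈ [1/38, 1/19)
j=1 picked index 2: u0 ∈ [-7/228, 11/228)
j=2 picked index 3: u0 ∈ [-2/57, 23/114)
j=3 picked index 3: u0 ∈ [-9/76, 9/76)
j=4 picked index 4: u0 ∈ [2/57, 1/6)
j=5 picked index 4: u0 ∈ [-11/228, 1/12)
j=6 picked index 6: u0 ∈ [0, 3/38)
j=7 picked index 7: u0 ∈ [-1/228, 11/228)
j=8 picked index 9: u0 ∈ [1/57, 23/114)
j=9 picked index 9: u0 ∈ [-5/76, 9/76)
j=10 picked index 10: u0 ∈ [2/57, 7/114)
j=11 picked index 11: u0 ∈ [-5/228, 1/12)
intersection: [2/57, 11/228)

2/57 11/228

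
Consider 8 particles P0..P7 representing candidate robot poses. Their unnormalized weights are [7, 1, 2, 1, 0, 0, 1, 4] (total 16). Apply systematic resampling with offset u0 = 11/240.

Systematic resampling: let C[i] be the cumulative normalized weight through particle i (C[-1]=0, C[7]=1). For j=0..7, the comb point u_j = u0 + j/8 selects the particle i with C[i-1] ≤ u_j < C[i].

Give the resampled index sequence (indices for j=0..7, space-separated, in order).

0 0 0 0 2 3 7 7

C = [7/16, 1/2, 5/8, 11/16, 11/16, 11/16, 3/4, 1]
j=0: u_0=11/240 ∈ [0, 7/16) → index 0
j=1: u_1=41/240 ∈ [0, 7/16) → index 0
j=2: u_2=71/240 ∈ [0, 7/16) → index 0
j=3: u_3=101/240 ∈ [0, 7/16) → index 0
j=4: u_4=131/240 ∈ [1/2, 5/8) → index 2
j=5: u_5=161/240 ∈ [5/8, 11/16) → index 3
j=6: u_6=191/240 ∈ [3/4, 1) → index 7
j=7: u_7=221/240 ∈ [3/4, 1) → index 7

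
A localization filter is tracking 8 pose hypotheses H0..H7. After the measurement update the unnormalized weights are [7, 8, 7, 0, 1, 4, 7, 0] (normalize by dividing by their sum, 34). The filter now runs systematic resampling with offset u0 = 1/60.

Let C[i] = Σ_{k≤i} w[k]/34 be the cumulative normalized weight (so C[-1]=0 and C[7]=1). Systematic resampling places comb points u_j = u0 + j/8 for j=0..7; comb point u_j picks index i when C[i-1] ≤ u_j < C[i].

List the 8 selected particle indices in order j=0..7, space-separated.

C = [7/34, 15/34, 11/17, 11/17, 23/34, 27/34, 1, 1]
j=0: u_0=1/60 ∈ [0, 7/34) → index 0
j=1: u_1=17/120 ∈ [0, 7/34) → index 0
j=2: u_2=4/15 ∈ [7/34, 15/34) → index 1
j=3: u_3=47/120 ∈ [7/34, 15/34) → index 1
j=4: u_4=31/60 ∈ [15/34, 11/17) → index 2
j=5: u_5=77/120 ∈ [15/34, 11/17) → index 2
j=6: u_6=23/30 ∈ [23/34, 27/34) → index 5
j=7: u_7=107/120 ∈ [27/34, 1) → index 6

0 0 1 1 2 2 5 6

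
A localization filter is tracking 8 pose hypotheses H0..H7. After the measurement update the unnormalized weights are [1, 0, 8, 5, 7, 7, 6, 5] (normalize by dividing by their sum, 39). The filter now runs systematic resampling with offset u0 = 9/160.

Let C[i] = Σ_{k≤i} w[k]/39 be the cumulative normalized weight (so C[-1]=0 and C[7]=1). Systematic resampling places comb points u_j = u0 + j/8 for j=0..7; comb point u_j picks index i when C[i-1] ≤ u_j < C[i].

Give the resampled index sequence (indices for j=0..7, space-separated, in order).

2 2 3 4 5 5 6 7

C = [1/39, 1/39, 3/13, 14/39, 7/13, 28/39, 34/39, 1]
j=0: u_0=9/160 ∈ [1/39, 3/13) → index 2
j=1: u_1=29/160 ∈ [1/39, 3/13) → index 2
j=2: u_2=49/160 ∈ [3/13, 14/39) → index 3
j=3: u_3=69/160 ∈ [14/39, 7/13) → index 4
j=4: u_4=89/160 ∈ [7/13, 28/39) → index 5
j=5: u_5=109/160 ∈ [7/13, 28/39) → index 5
j=6: u_6=129/160 ∈ [28/39, 34/39) → index 6
j=7: u_7=149/160 ∈ [34/39, 1) → index 7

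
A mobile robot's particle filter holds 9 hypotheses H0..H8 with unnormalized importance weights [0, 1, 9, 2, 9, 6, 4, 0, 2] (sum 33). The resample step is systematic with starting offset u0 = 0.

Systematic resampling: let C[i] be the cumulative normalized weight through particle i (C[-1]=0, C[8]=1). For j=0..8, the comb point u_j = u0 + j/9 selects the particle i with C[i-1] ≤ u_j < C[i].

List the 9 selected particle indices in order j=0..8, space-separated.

C = [0, 1/33, 10/33, 4/11, 7/11, 9/11, 31/33, 31/33, 1]
j=0: u_0=0 ∈ [0, 1/33) → index 1
j=1: u_1=1/9 ∈ [1/33, 10/33) → index 2
j=2: u_2=2/9 ∈ [1/33, 10/33) → index 2
j=3: u_3=1/3 ∈ [10/33, 4/11) → index 3
j=4: u_4=4/9 ∈ [4/11, 7/11) → index 4
j=5: u_5=5/9 ∈ [4/11, 7/11) → index 4
j=6: u_6=2/3 ∈ [7/11, 9/11) → index 5
j=7: u_7=7/9 ∈ [7/11, 9/11) → index 5
j=8: u_8=8/9 ∈ [9/11, 31/33) → index 6

1 2 2 3 4 4 5 5 6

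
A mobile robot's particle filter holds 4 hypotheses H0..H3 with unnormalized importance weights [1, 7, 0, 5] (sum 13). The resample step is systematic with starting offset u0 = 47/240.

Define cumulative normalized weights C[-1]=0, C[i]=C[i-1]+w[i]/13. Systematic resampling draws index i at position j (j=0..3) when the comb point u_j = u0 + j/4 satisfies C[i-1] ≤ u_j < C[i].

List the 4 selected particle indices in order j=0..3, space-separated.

1 1 3 3

C = [1/13, 8/13, 8/13, 1]
j=0: u_0=47/240 ∈ [1/13, 8/13) → index 1
j=1: u_1=107/240 ∈ [1/13, 8/13) → index 1
j=2: u_2=167/240 ∈ [8/13, 1) → index 3
j=3: u_3=227/240 ∈ [8/13, 1) → index 3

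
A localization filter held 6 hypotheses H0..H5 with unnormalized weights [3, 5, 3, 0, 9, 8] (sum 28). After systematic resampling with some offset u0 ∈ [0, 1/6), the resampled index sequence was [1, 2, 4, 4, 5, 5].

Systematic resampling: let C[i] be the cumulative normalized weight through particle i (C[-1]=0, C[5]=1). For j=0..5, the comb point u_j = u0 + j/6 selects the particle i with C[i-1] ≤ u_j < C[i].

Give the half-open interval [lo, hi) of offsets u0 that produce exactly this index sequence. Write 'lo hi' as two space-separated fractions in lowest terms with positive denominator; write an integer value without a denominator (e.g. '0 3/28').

5/42 1/6

C = [3/28, 2/7, 11/28, 11/28, 5/7, 1]
j=0 picked index 1: u0 ∈ [3/28, 2/7)
j=1 picked index 2: u0 ∈ [5/42, 19/84)
j=2 picked index 4: u0 ∈ [5/84, 8/21)
j=3 picked index 4: u0 ∈ [-3/28, 3/14)
j=4 picked index 5: u0 ∈ [1/21, 1/3)
j=5 picked index 5: u0 ∈ [-5/42, 1/6)
intersection: [5/42, 1/6)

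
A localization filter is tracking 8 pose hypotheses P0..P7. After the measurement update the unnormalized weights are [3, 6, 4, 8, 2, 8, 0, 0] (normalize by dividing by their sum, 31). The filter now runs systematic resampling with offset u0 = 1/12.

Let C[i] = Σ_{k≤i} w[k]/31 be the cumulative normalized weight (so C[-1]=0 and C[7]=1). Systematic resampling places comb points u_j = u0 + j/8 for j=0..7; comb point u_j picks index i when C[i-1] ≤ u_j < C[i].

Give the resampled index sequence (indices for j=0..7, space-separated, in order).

0 1 2 3 3 4 5 5

C = [3/31, 9/31, 13/31, 21/31, 23/31, 1, 1, 1]
j=0: u_0=1/12 ∈ [0, 3/31) → index 0
j=1: u_1=5/24 ∈ [3/31, 9/31) → index 1
j=2: u_2=1/3 ∈ [9/31, 13/31) → index 2
j=3: u_3=11/24 ∈ [13/31, 21/31) → index 3
j=4: u_4=7/12 ∈ [13/31, 21/31) → index 3
j=5: u_5=17/24 ∈ [21/31, 23/31) → index 4
j=6: u_6=5/6 ∈ [23/31, 1) → index 5
j=7: u_7=23/24 ∈ [23/31, 1) → index 5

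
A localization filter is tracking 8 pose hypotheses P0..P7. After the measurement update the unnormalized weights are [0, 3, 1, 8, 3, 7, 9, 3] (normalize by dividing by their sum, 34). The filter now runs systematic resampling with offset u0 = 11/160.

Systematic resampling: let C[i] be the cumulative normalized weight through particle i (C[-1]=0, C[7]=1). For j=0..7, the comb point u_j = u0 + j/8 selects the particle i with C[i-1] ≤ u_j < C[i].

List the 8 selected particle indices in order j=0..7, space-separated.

1 3 3 5 5 6 6 7

C = [0, 3/34, 2/17, 6/17, 15/34, 11/17, 31/34, 1]
j=0: u_0=11/160 ∈ [0, 3/34) → index 1
j=1: u_1=31/160 ∈ [2/17, 6/17) → index 3
j=2: u_2=51/160 ∈ [2/17, 6/17) → index 3
j=3: u_3=71/160 ∈ [15/34, 11/17) → index 5
j=4: u_4=91/160 ∈ [15/34, 11/17) → index 5
j=5: u_5=111/160 ∈ [11/17, 31/34) → index 6
j=6: u_6=131/160 ∈ [11/17, 31/34) → index 6
j=7: u_7=151/160 ∈ [31/34, 1) → index 7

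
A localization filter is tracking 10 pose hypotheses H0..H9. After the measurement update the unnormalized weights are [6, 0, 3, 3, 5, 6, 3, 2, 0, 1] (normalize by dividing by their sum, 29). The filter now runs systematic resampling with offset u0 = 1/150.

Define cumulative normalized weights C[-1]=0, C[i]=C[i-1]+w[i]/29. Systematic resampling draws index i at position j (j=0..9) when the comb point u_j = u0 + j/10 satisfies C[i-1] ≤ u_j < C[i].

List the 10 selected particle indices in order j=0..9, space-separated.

C = [6/29, 6/29, 9/29, 12/29, 17/29, 23/29, 26/29, 28/29, 28/29, 1]
j=0: u_0=1/150 ∈ [0, 6/29) → index 0
j=1: u_1=8/75 ∈ [0, 6/29) → index 0
j=2: u_2=31/150 ∈ [0, 6/29) → index 0
j=3: u_3=23/75 ∈ [6/29, 9/29) → index 2
j=4: u_4=61/150 ∈ [9/29, 12/29) → index 3
j=5: u_5=38/75 ∈ [12/29, 17/29) → index 4
j=6: u_6=91/150 ∈ [17/29, 23/29) → index 5
j=7: u_7=53/75 ∈ [17/29, 23/29) → index 5
j=8: u_8=121/150 ∈ [23/29, 26/29) → index 6
j=9: u_9=68/75 ∈ [26/29, 28/29) → index 7

0 0 0 2 3 4 5 5 6 7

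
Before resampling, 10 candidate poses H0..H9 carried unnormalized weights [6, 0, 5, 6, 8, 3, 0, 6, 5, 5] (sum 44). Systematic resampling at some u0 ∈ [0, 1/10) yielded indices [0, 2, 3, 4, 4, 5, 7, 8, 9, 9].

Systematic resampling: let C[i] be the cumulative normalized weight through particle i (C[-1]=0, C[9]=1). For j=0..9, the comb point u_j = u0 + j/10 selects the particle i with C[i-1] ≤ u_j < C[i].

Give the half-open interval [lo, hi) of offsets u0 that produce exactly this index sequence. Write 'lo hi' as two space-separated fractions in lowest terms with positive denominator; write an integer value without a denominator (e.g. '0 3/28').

19/220 1/10

C = [3/22, 3/22, 1/4, 17/44, 25/44, 7/11, 7/11, 17/22, 39/44, 1]
j=0 picked index 0: u0 ∈ [0, 3/22)
j=1 picked index 2: u0 ∈ [2/55, 3/20)
j=2 picked index 3: u0 ∈ [1/20, 41/220)
j=3 picked index 4: u0 ∈ [19/220, 59/220)
j=4 picked index 4: u0 ∈ [-3/220, 37/220)
j=5 picked index 5: u0 ∈ [3/44, 3/22)
j=6 picked index 7: u0 ∈ [2/55, 19/110)
j=7 picked index 8: u0 ∈ [4/55, 41/220)
j=8 picked index 9: u0 ∈ [19/220, 1/5)
j=9 picked index 9: u0 ∈ [-3/220, 1/10)
intersection: [19/220, 1/10)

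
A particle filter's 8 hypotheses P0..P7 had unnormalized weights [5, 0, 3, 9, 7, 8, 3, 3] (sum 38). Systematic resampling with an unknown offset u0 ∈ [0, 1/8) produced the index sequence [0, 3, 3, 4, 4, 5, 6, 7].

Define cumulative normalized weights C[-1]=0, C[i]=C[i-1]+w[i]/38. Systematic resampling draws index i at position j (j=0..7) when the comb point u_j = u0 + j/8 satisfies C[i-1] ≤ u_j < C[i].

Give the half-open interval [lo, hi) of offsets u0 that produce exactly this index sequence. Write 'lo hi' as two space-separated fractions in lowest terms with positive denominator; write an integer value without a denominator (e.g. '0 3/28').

C = [5/38, 5/38, 4/19, 17/38, 12/19, 16/19, 35/38, 1]
j=0 picked index 0: u0 ∈ [0, 5/38)
j=1 picked index 3: u0 ∈ [13/152, 49/152)
j=2 picked index 3: u0 ∈ [-3/76, 15/76)
j=3 picked index 4: u0 ∈ [11/152, 39/152)
j=4 picked index 4: u0 ∈ [-1/19, 5/38)
j=5 picked index 5: u0 ∈ [1/152, 33/152)
j=6 picked index 6: u0 ∈ [7/76, 13/76)
j=7 picked index 7: u0 ∈ [7/152, 1/8)
intersection: [7/76, 1/8)

7/76 1/8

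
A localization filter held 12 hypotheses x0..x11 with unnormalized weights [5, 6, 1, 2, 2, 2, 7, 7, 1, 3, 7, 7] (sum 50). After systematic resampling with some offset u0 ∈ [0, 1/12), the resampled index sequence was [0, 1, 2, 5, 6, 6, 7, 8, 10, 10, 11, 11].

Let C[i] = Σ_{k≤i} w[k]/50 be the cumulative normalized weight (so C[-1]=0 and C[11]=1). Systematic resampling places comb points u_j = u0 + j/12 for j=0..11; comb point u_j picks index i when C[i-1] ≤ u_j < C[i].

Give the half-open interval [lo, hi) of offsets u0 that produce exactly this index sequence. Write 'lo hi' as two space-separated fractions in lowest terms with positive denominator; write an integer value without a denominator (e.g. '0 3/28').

C = [1/10, 11/50, 6/25, 7/25, 8/25, 9/25, 1/2, 16/25, 33/50, 18/25, 43/50, 1]
j=0 picked index 0: u0 ∈ [0, 1/10)
j=1 picked index 1: u0 ∈ [1/60, 41/300)
j=2 picked index 2: u0 ∈ [4/75, 11/150)
j=3 picked index 5: u0 ∈ [7/100, 11/100)
j=4 picked index 6: u0 ∈ [2/75, 1/6)
j=5 picked index 6: u0 ∈ [-17/300, 1/12)
j=6 picked index 7: u0 ∈ [0, 7/50)
j=7 picked index 8: u0 ∈ [17/300, 23/300)
j=8 picked index 10: u0 ∈ [4/75, 29/150)
j=9 picked index 10: u0 ∈ [-3/100, 11/100)
j=10 picked index 11: u0 ∈ [2/75, 1/6)
j=11 picked index 11: u0 ∈ [-17/300, 1/12)
intersection: [7/100, 11/150)

7/100 11/150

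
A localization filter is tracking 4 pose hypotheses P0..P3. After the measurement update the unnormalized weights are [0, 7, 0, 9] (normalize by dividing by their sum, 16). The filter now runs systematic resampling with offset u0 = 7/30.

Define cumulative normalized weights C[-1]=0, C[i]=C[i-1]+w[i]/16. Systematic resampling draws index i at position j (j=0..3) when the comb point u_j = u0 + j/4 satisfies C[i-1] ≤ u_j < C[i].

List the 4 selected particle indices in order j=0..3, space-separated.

C = [0, 7/16, 7/16, 1]
j=0: u_0=7/30 ∈ [0, 7/16) → index 1
j=1: u_1=29/60 ∈ [7/16, 1) → index 3
j=2: u_2=11/15 ∈ [7/16, 1) → index 3
j=3: u_3=59/60 ∈ [7/16, 1) → index 3

1 3 3 3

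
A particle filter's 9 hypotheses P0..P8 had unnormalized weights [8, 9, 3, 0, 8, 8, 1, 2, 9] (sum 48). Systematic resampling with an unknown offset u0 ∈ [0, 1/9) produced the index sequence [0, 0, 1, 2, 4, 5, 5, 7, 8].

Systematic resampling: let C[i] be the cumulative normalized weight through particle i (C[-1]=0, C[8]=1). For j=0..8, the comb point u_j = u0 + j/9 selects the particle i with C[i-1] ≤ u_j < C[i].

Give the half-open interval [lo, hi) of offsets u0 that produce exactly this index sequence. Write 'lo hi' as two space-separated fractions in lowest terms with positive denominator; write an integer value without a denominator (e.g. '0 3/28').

C = [1/6, 17/48, 5/12, 5/12, 7/12, 3/4, 37/48, 13/16, 1]
j=0 picked index 0: u0 ∈ [0, 1/6)
j=1 picked index 0: u0 ∈ [-1/9, 1/18)
j=2 picked index 1: u0 ∈ [-1/18, 19/144)
j=3 picked index 2: u0 ∈ [1/48, 1/12)
j=4 picked index 4: u0 ∈ [-1/36, 5/36)
j=5 picked index 5: u0 ∈ [1/36, 7/36)
j=6 picked index 5: u0 ∈ [-1/12, 1/12)
j=7 picked index 7: u0 ∈ [-1/144, 5/144)
j=8 picked index 8: u0 ∈ [-11/144, 1/9)
intersection: [1/36, 5/144)

1/36 5/144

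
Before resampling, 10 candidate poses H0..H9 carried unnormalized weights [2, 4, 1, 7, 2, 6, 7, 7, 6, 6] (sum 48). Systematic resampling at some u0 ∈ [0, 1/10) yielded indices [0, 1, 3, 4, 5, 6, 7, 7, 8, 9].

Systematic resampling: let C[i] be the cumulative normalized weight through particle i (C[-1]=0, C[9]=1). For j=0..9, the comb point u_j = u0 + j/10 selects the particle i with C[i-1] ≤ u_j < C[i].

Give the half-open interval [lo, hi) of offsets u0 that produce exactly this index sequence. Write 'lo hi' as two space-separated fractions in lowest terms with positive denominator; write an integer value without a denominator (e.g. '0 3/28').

1/240 1/40

C = [1/24, 1/8, 7/48, 7/24, 1/3, 11/24, 29/48, 3/4, 7/8, 1]
j=0 picked index 0: u0 ∈ [0, 1/24)
j=1 picked index 1: u0 ∈ [-7/120, 1/40)
j=2 picked index 3: u0 ∈ [-13/240, 11/120)
j=3 picked index 4: u0 ∈ [-1/120, 1/30)
j=4 picked index 5: u0 ∈ [-1/15, 7/120)
j=5 picked index 6: u0 ∈ [-1/24, 5/48)
j=6 picked index 7: u0 ∈ [1/240, 3/20)
j=7 picked index 7: u0 ∈ [-23/240, 1/20)
j=8 picked index 8: u0 ∈ [-1/20, 3/40)
j=9 picked index 9: u0 ∈ [-1/40, 1/10)
intersection: [1/240, 1/40)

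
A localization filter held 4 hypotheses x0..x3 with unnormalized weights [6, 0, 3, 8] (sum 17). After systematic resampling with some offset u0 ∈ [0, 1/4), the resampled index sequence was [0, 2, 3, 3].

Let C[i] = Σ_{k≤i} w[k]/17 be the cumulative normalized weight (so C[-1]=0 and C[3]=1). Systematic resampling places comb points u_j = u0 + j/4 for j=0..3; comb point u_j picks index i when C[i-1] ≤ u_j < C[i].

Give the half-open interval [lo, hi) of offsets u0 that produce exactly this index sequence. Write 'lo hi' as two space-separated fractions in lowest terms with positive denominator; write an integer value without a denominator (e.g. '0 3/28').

C = [6/17, 6/17, 9/17, 1]
j=0 picked index 0: u0 ∈ [0, 6/17)
j=1 picked index 2: u0 ∈ [7/68, 19/68)
j=2 picked index 3: u0 ∈ [1/34, 1/2)
j=3 picked index 3: u0 ∈ [-15/68, 1/4)
intersection: [7/68, 1/4)

7/68 1/4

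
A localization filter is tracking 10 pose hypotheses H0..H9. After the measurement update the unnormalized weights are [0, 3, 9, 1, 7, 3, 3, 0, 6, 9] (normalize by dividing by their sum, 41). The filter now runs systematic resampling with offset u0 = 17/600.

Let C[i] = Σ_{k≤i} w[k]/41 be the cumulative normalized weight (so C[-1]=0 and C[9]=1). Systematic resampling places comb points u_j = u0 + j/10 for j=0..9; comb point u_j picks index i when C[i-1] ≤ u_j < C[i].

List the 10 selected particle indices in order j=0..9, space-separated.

C = [0, 3/41, 12/41, 13/41, 20/41, 23/41, 26/41, 26/41, 32/41, 1]
j=0: u_0=17/600 ∈ [0, 3/41) → index 1
j=1: u_1=77/600 ∈ [3/41, 12/41) → index 2
j=2: u_2=137/600 ∈ [3/41, 12/41) → index 2
j=3: u_3=197/600 ∈ [13/41, 20/41) → index 4
j=4: u_4=257/600 ∈ [13/41, 20/41) → index 4
j=5: u_5=317/600 ∈ [20/41, 23/41) → index 5
j=6: u_6=377/600 ∈ [23/41, 26/41) → index 6
j=7: u_7=437/600 ∈ [26/41, 32/41) → index 8
j=8: u_8=497/600 ∈ [32/41, 1) → index 9
j=9: u_9=557/600 ∈ [32/41, 1) → index 9

1 2 2 4 4 5 6 8 9 9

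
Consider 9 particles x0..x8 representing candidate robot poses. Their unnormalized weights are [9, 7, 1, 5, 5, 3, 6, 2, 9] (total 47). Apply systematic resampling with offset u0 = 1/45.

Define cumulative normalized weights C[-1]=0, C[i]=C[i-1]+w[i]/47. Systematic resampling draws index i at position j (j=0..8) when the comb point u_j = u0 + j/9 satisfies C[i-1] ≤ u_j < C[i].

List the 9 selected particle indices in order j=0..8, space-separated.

0 0 1 2 3 5 6 7 8

C = [9/47, 16/47, 17/47, 22/47, 27/47, 30/47, 36/47, 38/47, 1]
j=0: u_0=1/45 ∈ [0, 9/47) → index 0
j=1: u_1=2/15 ∈ [0, 9/47) → index 0
j=2: u_2=11/45 ∈ [9/47, 16/47) → index 1
j=3: u_3=16/45 ∈ [16/47, 17/47) → index 2
j=4: u_4=7/15 ∈ [17/47, 22/47) → index 3
j=5: u_5=26/45 ∈ [27/47, 30/47) → index 5
j=6: u_6=31/45 ∈ [30/47, 36/47) → index 6
j=7: u_7=4/5 ∈ [36/47, 38/47) → index 7
j=8: u_8=41/45 ∈ [38/47, 1) → index 8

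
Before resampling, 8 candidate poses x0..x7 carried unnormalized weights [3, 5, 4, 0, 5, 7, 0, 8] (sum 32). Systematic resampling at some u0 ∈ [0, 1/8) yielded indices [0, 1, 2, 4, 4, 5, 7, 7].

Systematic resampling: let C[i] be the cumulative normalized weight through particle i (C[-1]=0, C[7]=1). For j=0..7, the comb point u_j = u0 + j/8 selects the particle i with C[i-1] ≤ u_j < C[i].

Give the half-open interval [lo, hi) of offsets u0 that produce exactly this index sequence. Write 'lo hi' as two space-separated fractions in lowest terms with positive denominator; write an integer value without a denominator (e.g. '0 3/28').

0 1/32

C = [3/32, 1/4, 3/8, 3/8, 17/32, 3/4, 3/4, 1]
j=0 picked index 0: u0 ∈ [0, 3/32)
j=1 picked index 1: u0 ∈ [-1/32, 1/8)
j=2 picked index 2: u0 ∈ [0, 1/8)
j=3 picked index 4: u0 ∈ [0, 5/32)
j=4 picked index 4: u0 ∈ [-1/8, 1/32)
j=5 picked index 5: u0 ∈ [-3/32, 1/8)
j=6 picked index 7: u0 ∈ [0, 1/4)
j=7 picked index 7: u0 ∈ [-1/8, 1/8)
intersection: [0, 1/32)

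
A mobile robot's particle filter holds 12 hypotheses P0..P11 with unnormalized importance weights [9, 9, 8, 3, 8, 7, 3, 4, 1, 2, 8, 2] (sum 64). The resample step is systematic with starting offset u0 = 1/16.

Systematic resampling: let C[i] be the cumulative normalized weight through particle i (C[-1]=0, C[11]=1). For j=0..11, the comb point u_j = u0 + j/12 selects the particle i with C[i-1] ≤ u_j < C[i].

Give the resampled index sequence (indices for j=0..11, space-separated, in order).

0 1 1 2 2 4 4 5 6 9 10 11

C = [9/64, 9/32, 13/32, 29/64, 37/64, 11/16, 47/64, 51/64, 13/16, 27/32, 31/32, 1]
j=0: u_0=1/16 ∈ [0, 9/64) → index 0
j=1: u_1=7/48 ∈ [9/64, 9/32) → index 1
j=2: u_2=11/48 ∈ [9/64, 9/32) → index 1
j=3: u_3=5/16 ∈ [9/32, 13/32) → index 2
j=4: u_4=19/48 ∈ [9/32, 13/32) → index 2
j=5: u_5=23/48 ∈ [29/64, 37/64) → index 4
j=6: u_6=9/16 ∈ [29/64, 37/64) → index 4
j=7: u_7=31/48 ∈ [37/64, 11/16) → index 5
j=8: u_8=35/48 ∈ [11/16, 47/64) → index 6
j=9: u_9=13/16 ∈ [13/16, 27/32) → index 9
j=10: u_10=43/48 ∈ [27/32, 31/32) → index 10
j=11: u_11=47/48 ∈ [31/32, 1) → index 11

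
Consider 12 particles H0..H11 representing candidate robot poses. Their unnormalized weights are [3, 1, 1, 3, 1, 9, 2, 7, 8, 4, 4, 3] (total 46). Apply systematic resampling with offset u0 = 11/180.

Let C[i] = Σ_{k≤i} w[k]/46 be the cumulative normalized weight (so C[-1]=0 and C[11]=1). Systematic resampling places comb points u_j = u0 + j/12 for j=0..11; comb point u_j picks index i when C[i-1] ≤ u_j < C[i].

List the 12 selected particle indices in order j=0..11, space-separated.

0 3 5 5 6 7 7 8 8 9 10 11

C = [3/46, 2/23, 5/46, 4/23, 9/46, 9/23, 10/23, 27/46, 35/46, 39/46, 43/46, 1]
j=0: u_0=11/180 ∈ [0, 3/46) → index 0
j=1: u_1=13/90 ∈ [5/46, 4/23) → index 3
j=2: u_2=41/180 ∈ [9/46, 9/23) → index 5
j=3: u_3=14/45 ∈ [9/46, 9/23) → index 5
j=4: u_4=71/180 ∈ [9/23, 10/23) → index 6
j=5: u_5=43/90 ∈ [10/23, 27/46) → index 7
j=6: u_6=101/180 ∈ [10/23, 27/46) → index 7
j=7: u_7=29/45 ∈ [27/46, 35/46) → index 8
j=8: u_8=131/180 ∈ [27/46, 35/46) → index 8
j=9: u_9=73/90 ∈ [35/46, 39/46) → index 9
j=10: u_10=161/180 ∈ [39/46, 43/46) → index 10
j=11: u_11=44/45 ∈ [43/46, 1) → index 11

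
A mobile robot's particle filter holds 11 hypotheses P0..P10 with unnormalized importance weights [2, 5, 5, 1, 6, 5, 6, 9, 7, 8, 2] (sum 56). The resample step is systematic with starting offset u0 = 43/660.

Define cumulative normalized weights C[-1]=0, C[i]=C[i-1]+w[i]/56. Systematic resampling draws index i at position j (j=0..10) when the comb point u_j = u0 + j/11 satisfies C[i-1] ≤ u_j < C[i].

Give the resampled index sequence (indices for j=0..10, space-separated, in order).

1 2 4 4 6 6 7 8 8 9 10

C = [1/28, 1/8, 3/14, 13/56, 19/56, 3/7, 15/28, 39/56, 23/28, 27/28, 1]
j=0: u_0=43/660 ∈ [1/28, 1/8) → index 1
j=1: u_1=103/660 ∈ [1/8, 3/14) → index 2
j=2: u_2=163/660 ∈ [13/56, 19/56) → index 4
j=3: u_3=223/660 ∈ [13/56, 19/56) → index 4
j=4: u_4=283/660 ∈ [3/7, 15/28) → index 6
j=5: u_5=343/660 ∈ [3/7, 15/28) → index 6
j=6: u_6=403/660 ∈ [15/28, 39/56) → index 7
j=7: u_7=463/660 ∈ [39/56, 23/28) → index 8
j=8: u_8=523/660 ∈ [39/56, 23/28) → index 8
j=9: u_9=53/60 ∈ [23/28, 27/28) → index 9
j=10: u_10=643/660 ∈ [27/28, 1) → index 10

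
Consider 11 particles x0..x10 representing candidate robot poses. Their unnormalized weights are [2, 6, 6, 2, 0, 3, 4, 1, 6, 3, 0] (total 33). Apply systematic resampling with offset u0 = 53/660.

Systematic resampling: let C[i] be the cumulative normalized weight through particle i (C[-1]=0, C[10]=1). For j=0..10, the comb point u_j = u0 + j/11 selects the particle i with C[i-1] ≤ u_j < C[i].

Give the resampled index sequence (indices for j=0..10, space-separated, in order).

1 1 2 2 3 5 6 7 8 8 9

C = [2/33, 8/33, 14/33, 16/33, 16/33, 19/33, 23/33, 8/11, 10/11, 1, 1]
j=0: u_0=53/660 ∈ [2/33, 8/33) → index 1
j=1: u_1=113/660 ∈ [2/33, 8/33) → index 1
j=2: u_2=173/660 ∈ [8/33, 14/33) → index 2
j=3: u_3=233/660 ∈ [8/33, 14/33) → index 2
j=4: u_4=293/660 ∈ [14/33, 16/33) → index 3
j=5: u_5=353/660 ∈ [16/33, 19/33) → index 5
j=6: u_6=413/660 ∈ [19/33, 23/33) → index 6
j=7: u_7=43/60 ∈ [23/33, 8/11) → index 7
j=8: u_8=533/660 ∈ [8/11, 10/11) → index 8
j=9: u_9=593/660 ∈ [8/11, 10/11) → index 8
j=10: u_10=653/660 ∈ [10/11, 1) → index 9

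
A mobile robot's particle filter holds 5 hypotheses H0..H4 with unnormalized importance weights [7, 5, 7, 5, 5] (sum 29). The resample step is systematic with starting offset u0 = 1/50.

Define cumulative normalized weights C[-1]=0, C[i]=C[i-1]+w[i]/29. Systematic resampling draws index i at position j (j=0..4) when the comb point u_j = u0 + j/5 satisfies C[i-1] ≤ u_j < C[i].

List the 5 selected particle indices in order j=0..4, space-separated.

0 0 2 2 3

C = [7/29, 12/29, 19/29, 24/29, 1]
j=0: u_0=1/50 ∈ [0, 7/29) → index 0
j=1: u_1=11/50 ∈ [0, 7/29) → index 0
j=2: u_2=21/50 ∈ [12/29, 19/29) → index 2
j=3: u_3=31/50 ∈ [12/29, 19/29) → index 2
j=4: u_4=41/50 ∈ [19/29, 24/29) → index 3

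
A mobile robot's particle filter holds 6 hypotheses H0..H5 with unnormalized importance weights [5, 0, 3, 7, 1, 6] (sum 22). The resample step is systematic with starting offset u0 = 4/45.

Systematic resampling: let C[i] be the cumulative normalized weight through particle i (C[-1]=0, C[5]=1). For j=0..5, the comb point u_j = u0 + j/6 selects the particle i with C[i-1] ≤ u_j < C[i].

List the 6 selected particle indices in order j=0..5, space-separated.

0 2 3 3 5 5

C = [5/22, 5/22, 4/11, 15/22, 8/11, 1]
j=0: u_0=4/45 ∈ [0, 5/22) → index 0
j=1: u_1=23/90 ∈ [5/22, 4/11) → index 2
j=2: u_2=19/45 ∈ [4/11, 15/22) → index 3
j=3: u_3=53/90 ∈ [4/11, 15/22) → index 3
j=4: u_4=34/45 ∈ [8/11, 1) → index 5
j=5: u_5=83/90 ∈ [8/11, 1) → index 5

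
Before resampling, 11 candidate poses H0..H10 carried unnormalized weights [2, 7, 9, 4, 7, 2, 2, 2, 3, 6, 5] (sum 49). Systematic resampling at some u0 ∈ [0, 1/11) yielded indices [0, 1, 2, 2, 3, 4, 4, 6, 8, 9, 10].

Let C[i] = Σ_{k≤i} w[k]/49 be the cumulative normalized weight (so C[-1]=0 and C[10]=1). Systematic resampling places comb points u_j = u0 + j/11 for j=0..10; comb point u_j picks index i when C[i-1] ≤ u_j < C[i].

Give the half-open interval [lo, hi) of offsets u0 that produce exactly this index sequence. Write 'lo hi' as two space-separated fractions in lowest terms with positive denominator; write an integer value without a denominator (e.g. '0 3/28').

C = [2/49, 9/49, 18/49, 22/49, 29/49, 31/49, 33/49, 5/7, 38/49, 44/49, 1]
j=0 picked index 0: u0 ∈ [0, 2/49)
j=1 picked index 1: u0 ∈ [-27/539, 50/539)
j=2 picked index 2: u0 ∈ [1/539, 100/539)
j=3 picked index 2: u0 ∈ [-48/539, 51/539)
j=4 picked index 3: u0 ∈ [2/539, 46/539)
j=5 picked index 4: u0 ∈ [-3/539, 74/539)
j=6 picked index 4: u0 ∈ [-52/539, 25/539)
j=7 picked index 6: u0 ∈ [-2/539, 20/539)
j=8 picked index 8: u0 ∈ [-1/77, 26/539)
j=9 picked index 9: u0 ∈ [-23/539, 43/539)
j=10 picked index 10: u0 ∈ [-6/539, 1/11)
intersection: [2/539, 20/539)

2/539 20/539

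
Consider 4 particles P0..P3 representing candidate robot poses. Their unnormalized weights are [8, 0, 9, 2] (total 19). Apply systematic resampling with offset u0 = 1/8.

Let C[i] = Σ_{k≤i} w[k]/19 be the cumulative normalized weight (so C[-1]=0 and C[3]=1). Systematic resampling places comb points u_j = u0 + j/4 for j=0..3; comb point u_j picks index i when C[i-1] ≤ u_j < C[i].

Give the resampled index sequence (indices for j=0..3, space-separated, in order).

C = [8/19, 8/19, 17/19, 1]
j=0: u_0=1/8 ∈ [0, 8/19) → index 0
j=1: u_1=3/8 ∈ [0, 8/19) → index 0
j=2: u_2=5/8 ∈ [8/19, 17/19) → index 2
j=3: u_3=7/8 ∈ [8/19, 17/19) → index 2

0 0 2 2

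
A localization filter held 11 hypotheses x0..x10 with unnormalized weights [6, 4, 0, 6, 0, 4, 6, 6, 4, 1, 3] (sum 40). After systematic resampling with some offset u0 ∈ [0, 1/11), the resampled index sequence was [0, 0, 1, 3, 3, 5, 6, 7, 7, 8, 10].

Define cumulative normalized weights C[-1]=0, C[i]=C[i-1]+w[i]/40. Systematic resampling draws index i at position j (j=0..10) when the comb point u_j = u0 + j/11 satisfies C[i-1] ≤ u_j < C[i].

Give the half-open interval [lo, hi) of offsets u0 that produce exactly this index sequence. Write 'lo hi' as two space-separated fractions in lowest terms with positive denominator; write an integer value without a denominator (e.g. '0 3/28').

7/440 2/55

C = [3/20, 1/4, 1/4, 2/5, 2/5, 1/2, 13/20, 4/5, 9/10, 37/40, 1]
j=0 picked index 0: u0 ∈ [0, 3/20)
j=1 picked index 0: u0 ∈ [-1/11, 13/220)
j=2 picked index 1: u0 ∈ [-7/220, 3/44)
j=3 picked index 3: u0 ∈ [-1/44, 7/55)
j=4 picked index 3: u0 ∈ [-5/44, 2/55)
j=5 picked index 5: u0 ∈ [-3/55, 1/22)
j=6 picked index 6: u0 ∈ [-1/22, 23/220)
j=7 picked index 7: u0 ∈ [3/220, 9/55)
j=8 picked index 7: u0 ∈ [-17/220, 4/55)
j=9 picked index 8: u0 ∈ [-1/55, 9/110)
j=10 picked index 10: u0 ∈ [7/440, 1/11)
intersection: [7/440, 2/55)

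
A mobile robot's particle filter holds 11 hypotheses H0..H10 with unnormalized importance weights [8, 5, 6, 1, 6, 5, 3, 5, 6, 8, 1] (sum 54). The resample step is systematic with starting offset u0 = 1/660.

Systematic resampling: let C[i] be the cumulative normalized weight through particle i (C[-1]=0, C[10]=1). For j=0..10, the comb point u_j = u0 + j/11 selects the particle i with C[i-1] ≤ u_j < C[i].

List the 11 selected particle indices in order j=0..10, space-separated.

C = [4/27, 13/54, 19/54, 10/27, 13/27, 31/54, 17/27, 13/18, 5/6, 53/54, 1]
j=0: u_0=1/660 ∈ [0, 4/27) → index 0
j=1: u_1=61/660 ∈ [0, 4/27) → index 0
j=2: u_2=11/60 ∈ [4/27, 13/54) → index 1
j=3: u_3=181/660 ∈ [13/54, 19/54) → index 2
j=4: u_4=241/660 ∈ [19/54, 10/27) → index 3
j=5: u_5=301/660 ∈ [10/27, 13/27) → index 4
j=6: u_6=361/660 ∈ [13/27, 31/54) → index 5
j=7: u_7=421/660 ∈ [17/27, 13/18) → index 7
j=8: u_8=481/660 ∈ [13/18, 5/6) → index 8
j=9: u_9=541/660 ∈ [13/18, 5/6) → index 8
j=10: u_10=601/660 ∈ [5/6, 53/54) → index 9

0 0 1 2 3 4 5 7 8 8 9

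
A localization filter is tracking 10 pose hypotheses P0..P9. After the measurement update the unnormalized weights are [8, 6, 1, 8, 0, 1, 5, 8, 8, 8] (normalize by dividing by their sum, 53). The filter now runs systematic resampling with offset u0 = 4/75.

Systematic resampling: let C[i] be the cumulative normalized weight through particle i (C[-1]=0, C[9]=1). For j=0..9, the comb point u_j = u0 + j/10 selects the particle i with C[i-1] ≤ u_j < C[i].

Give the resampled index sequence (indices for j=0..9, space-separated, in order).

C = [8/53, 14/53, 15/53, 23/53, 23/53, 24/53, 29/53, 37/53, 45/53, 1]
j=0: u_0=4/75 ∈ [0, 8/53) → index 0
j=1: u_1=23/150 ∈ [8/53, 14/53) → index 1
j=2: u_2=19/75 ∈ [8/53, 14/53) → index 1
j=3: u_3=53/150 ∈ [15/53, 23/53) → index 3
j=4: u_4=34/75 ∈ [24/53, 29/53) → index 6
j=5: u_5=83/150 ∈ [29/53, 37/53) → index 7
j=6: u_6=49/75 ∈ [29/53, 37/53) → index 7
j=7: u_7=113/150 ∈ [37/53, 45/53) → index 8
j=8: u_8=64/75 ∈ [45/53, 1) → index 9
j=9: u_9=143/150 ∈ [45/53, 1) → index 9

0 1 1 3 6 7 7 8 9 9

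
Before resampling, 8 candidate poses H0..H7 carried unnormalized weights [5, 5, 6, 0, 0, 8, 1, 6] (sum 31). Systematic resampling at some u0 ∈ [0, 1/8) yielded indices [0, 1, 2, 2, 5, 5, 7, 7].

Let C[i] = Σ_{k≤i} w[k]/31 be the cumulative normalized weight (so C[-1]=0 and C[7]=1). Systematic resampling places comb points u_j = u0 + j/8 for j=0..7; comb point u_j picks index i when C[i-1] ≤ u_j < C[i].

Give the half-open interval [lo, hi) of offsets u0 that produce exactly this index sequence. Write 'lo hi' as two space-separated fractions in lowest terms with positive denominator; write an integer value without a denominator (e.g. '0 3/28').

9/124 1/8

C = [5/31, 10/31, 16/31, 16/31, 16/31, 24/31, 25/31, 1]
j=0 picked index 0: u0 ∈ [0, 5/31)
j=1 picked index 1: u0 ∈ [9/248, 49/248)
j=2 picked index 2: u0 ∈ [9/124, 33/124)
j=3 picked index 2: u0 ∈ [-13/248, 35/248)
j=4 picked index 5: u0 ∈ [1/62, 17/62)
j=5 picked index 5: u0 ∈ [-27/248, 37/248)
j=6 picked index 7: u0 ∈ [7/124, 1/4)
j=7 picked index 7: u0 ∈ [-17/248, 1/8)
intersection: [9/124, 1/8)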